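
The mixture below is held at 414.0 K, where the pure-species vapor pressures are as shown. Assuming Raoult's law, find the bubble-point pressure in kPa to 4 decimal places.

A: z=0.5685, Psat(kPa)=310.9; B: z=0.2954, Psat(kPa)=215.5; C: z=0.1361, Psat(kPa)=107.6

At the bubble point ψ → 0, so ΣzᵢKᵢ = 1 with Kᵢ = Pᵢˢᵃᵗ/P ⇒ P = ΣzᵢPᵢˢᵃᵗ.
P = 0.5685·310.9 + 0.2954·215.5 + 0.1361·107.6 = 255.0497 kPa

Pbub = 255.0497 kPa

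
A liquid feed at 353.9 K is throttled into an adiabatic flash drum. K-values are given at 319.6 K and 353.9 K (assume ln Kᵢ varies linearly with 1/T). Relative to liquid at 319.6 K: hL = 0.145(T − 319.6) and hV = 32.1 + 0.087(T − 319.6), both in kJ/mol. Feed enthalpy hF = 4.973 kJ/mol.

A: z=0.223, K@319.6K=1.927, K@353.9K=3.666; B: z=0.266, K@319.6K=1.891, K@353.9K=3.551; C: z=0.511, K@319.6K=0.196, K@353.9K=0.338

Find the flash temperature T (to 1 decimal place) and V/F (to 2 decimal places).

T = 323.5 K, V/F = 0.14

Adiabatic flash: solve Rachford–Rice at each trial T, then check hF = ψ·hV(T) + (1−ψ)·hL(T).
  T = 319.6 K: K = (1.927, 1.891, 0.196), RR gives ψ = 0.045, H_out = 1.447 kJ/mol
  T = 353.9 K: K = (3.666, 3.551, 0.338), RR gives ψ = 0.542, H_out = 21.304 kJ/mol
  T = 336.8 K: K = (2.704, 2.636, 0.261), RR gives ψ = 0.355, H_out = 13.544 kJ/mol
  T = 328.2 K: K = (2.293, 2.242, 0.227), RR gives ψ = 0.229, H_out = 8.478 kJ/mol
  T = 323.9 K: K = (2.104, 2.061, 0.211), RR gives ψ = 0.147, H_out = 5.312 kJ/mol
  T = 321.8 K: K = (2.016, 1.977, 0.204), RR gives ψ = 0.100, H_out = 3.531 kJ/mol
Linear interpolation between T = 321.8 (H_out = 3.531) and T = 323.9 (H_out = 5.312) on hF = 4.973 gives T ≈ 323.5 K, at which ψ = 0.14.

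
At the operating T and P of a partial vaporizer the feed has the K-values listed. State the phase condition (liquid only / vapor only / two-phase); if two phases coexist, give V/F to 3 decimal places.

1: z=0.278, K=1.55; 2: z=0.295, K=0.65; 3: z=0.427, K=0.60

liquid only

ΣzᵢKᵢ = 0.879; Σzᵢ/Kᵢ = 1.345.
Since ΣzᵢKᵢ < 1 the mixture is below its bubble point — single liquid phase.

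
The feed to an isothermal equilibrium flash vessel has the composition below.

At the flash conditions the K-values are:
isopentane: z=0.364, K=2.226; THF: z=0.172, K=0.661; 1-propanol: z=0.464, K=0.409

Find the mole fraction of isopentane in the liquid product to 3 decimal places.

Newton iteration, β⁰ = 0.38:
  β = 0.380: g = -0.1161, g' = -0.550 → β = 0.169
  β = 0.169: g = 0.0032, g' = -0.598 → β = 0.174
Converged at β = 0.174.
Compositions from xᵢ = zᵢ/(1+β(Kᵢ−1)), yᵢ = Kᵢxᵢ:
  isopentane: x = 0.300, y = 0.668
  THF: x = 0.183, y = 0.121
  1-propanol: x = 0.517, y = 0.212

x_isopentane = 0.300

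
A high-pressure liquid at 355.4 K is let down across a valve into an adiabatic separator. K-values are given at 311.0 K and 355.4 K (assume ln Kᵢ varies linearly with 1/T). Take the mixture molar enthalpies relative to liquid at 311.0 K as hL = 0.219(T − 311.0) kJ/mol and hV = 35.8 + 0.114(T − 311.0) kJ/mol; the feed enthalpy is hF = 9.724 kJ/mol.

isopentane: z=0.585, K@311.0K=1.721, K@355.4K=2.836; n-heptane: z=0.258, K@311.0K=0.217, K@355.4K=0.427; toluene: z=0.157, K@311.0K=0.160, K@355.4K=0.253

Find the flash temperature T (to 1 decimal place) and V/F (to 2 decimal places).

Adiabatic flash: solve Rachford–Rice at each trial T, then check hF = ψ·hV(T) + (1−ψ)·hL(T).
  T = 311.0 K: K = (1.721, 0.217, 0.160), RR gives ψ = 0.151, H_out = 5.420 kJ/mol
  T = 355.4 K: K = (2.836, 0.427, 0.253), RR gives ψ = 0.677, H_out = 30.806 kJ/mol
  T = 333.2 K: K = (2.246, 0.311, 0.204), RR gives ψ = 0.467, H_out = 20.498 kJ/mol
  T = 322.1 K: K = (1.975, 0.262, 0.182), RR gives ψ = 0.335, H_out = 14.026 kJ/mol
  T = 316.6 K: K = (1.847, 0.239, 0.171), RR gives ψ = 0.253, H_out = 10.141 kJ/mol
  T = 313.8 K: K = (1.784, 0.228, 0.165), RR gives ψ = 0.205, H_out = 7.898 kJ/mol
  T = 315.2 K: K = (1.815, 0.233, 0.168), RR gives ψ = 0.230, H_out = 9.046 kJ/mol
Linear interpolation between T = 315.2 (H_out = 9.046) and T = 316.6 (H_out = 10.141) on hF = 9.724 gives T ≈ 316.1 K, at which ψ = 0.24.

T = 316.1 K, V/F = 0.24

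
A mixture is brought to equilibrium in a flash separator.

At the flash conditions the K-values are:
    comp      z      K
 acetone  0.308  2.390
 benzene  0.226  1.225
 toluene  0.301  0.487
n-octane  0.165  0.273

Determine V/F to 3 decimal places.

Rachford–Rice: g(V/F) = Σ zᵢ(Kᵢ−1)/(1+V/F(Kᵢ−1)) = 0.
g(0) = ΣzᵢKᵢ − 1 = 0.205 and g(1) = 1 − Σzᵢ/Kᵢ = -0.536, so a root lies in (0, 1).
Newton–Raphson from V/F = 0.48:
  V/F = 0.480: g = -0.0864, g' = -0.569 → V/F = 0.328
  V/F = 0.328: g = -0.0018, g' = -0.556 → V/F = 0.325
Converged at V/F = 0.325.

V/F = 0.325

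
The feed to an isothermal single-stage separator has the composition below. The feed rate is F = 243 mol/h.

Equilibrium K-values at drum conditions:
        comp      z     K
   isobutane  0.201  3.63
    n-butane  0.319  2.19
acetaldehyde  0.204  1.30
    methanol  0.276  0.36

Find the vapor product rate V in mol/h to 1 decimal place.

V = 210.6 mol/h

Rachford–Rice: g(ψ) = Σ zᵢ(Kᵢ−1)/(1+ψ(Kᵢ−1)) = 0.
Feasibility: ΣzᵢKᵢ = 1.793, Σzᵢ/Kᵢ = 1.125 — both > 1, two phases present.
Newton–Raphson from ψ = 0.5:
  ψ = 0.500: g = 0.2598, g' = -0.695 → ψ = 0.874
  ψ = 0.874: g = -0.0057, g' = -0.830 → ψ = 0.867
Converged at ψ = 0.867.
Then V = ψ·F = 0.8667·243 = 210.6 mol/h and L = F − V = 32.4 mol/h.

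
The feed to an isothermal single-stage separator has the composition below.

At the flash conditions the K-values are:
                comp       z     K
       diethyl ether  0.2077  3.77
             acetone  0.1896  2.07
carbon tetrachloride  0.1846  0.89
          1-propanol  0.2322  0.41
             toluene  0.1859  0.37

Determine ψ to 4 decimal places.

Material balance + equilibrium reduce to Σ zᵢ(Kᵢ−1)/(1+ψ(Kᵢ−1)) = 0.
Check two-phase: ΣzᵢKᵢ = 1.5038 > 1 and Σzᵢ/Kᵢ = 1.4229 > 1, so g(0) = 0.5038 > 0 and g(1) = -0.4229 < 0.
Newton iteration, ψ⁰ = 0.5:
  ψ = 0.5000: g = -0.01339, g' = -0.6947 → ψ = 0.4807
  ψ = 0.4807: g = 0.00005, g' = -0.6996 → ψ = 0.4808
Converged at ψ = 0.4808.

ψ = 0.4808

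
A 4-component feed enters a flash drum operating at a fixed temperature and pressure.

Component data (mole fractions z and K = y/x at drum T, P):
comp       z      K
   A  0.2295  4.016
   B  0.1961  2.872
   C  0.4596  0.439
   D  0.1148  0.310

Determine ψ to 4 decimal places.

Let ψ = V/F and solve Σ zᵢ(Kᵢ−1)/(1+ψ(Kᵢ−1)) = 0.
Feasibility: ΣzᵢKᵢ = 1.7222, Σzᵢ/Kᵢ = 1.5427 — both > 1, two phases present.
Iterate (Newton) starting at ψ = 0.5:
  ψ = 0.5000: g = -0.01369, g' = -0.9220 → ψ = 0.4852
Converged at ψ = 0.4852.

ψ = 0.4852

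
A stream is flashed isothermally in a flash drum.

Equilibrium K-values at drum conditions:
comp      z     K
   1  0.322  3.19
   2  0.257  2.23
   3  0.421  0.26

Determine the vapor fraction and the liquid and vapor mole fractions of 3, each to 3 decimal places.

ψ = 0.535, x_3 = 0.697, y_3 = 0.181

Let ψ = V/F and solve Σ zᵢ(Kᵢ−1)/(1+ψ(Kᵢ−1)) = 0.
Feasibility: ΣzᵢKᵢ = 1.710, Σzᵢ/Kᵢ = 1.835 — both > 1, two phases present.
Iterate (Newton) starting at ψ = 0.5:
  ψ = 0.500: g = 0.0378, g' = -1.082 → ψ = 0.535
Converged at ψ = 0.535.
Compositions from xᵢ = zᵢ/(1+ψ(Kᵢ−1)), yᵢ = Kᵢxᵢ:
  1: x = 0.148, y = 0.473
  2: x = 0.155, y = 0.346
  3: x = 0.697, y = 0.181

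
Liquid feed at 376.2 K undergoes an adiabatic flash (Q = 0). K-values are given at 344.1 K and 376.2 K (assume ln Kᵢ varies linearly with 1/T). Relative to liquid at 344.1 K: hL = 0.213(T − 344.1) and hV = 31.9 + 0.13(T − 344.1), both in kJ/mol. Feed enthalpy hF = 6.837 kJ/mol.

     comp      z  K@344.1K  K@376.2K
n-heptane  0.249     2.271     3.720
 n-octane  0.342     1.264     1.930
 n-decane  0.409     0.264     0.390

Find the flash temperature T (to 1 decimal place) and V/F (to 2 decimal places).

Adiabatic flash: solve Rachford–Rice at each trial T, then check hF = ψ·hV(T) + (1−ψ)·hL(T).
  T = 344.1 K: K = (2.271, 1.264, 0.264), RR gives ψ = 0.174, H_out = 5.564 kJ/mol
  T = 376.2 K: K = (3.720, 1.930, 0.390), RR gives ψ = 0.688, H_out = 26.948 kJ/mol
  T = 360.1 K: K = (2.936, 1.576, 0.323), RR gives ψ = 0.472, H_out = 17.848 kJ/mol
  T = 352.1 K: K = (2.590, 1.415, 0.293), RR gives ψ = 0.341, H_out = 12.351 kJ/mol
  T = 348.1 K: K = (2.427, 1.338, 0.278), RR gives ψ = 0.263, H_out = 9.165 kJ/mol
  T = 346.1 K: K = (2.348, 1.301, 0.271), RR gives ψ = 0.221, H_out = 7.424 kJ/mol
Linear interpolation between T = 344.1 (H_out = 5.564) and T = 346.1 (H_out = 7.424) on hF = 6.837 gives T ≈ 345.5 K, at which ψ = 0.21.

T = 345.5 K, V/F = 0.21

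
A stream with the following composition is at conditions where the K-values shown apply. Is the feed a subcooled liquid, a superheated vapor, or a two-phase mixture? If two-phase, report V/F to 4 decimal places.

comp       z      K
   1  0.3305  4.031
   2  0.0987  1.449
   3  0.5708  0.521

ΣzᵢKᵢ = 1.7726; Σzᵢ/Kᵢ = 1.2457.
Both exceed 1, so a two-phase solution exists.
Let ψ = V/F and solve Σ zᵢ(Kᵢ−1)/(1+ψ(Kᵢ−1)) = 0.
Iterate (Newton) starting at ψ = 0.5:
  ψ = 0.5000: g = 0.07490, g' = -0.7196 → ψ = 0.6041
  ψ = 0.6041: g = 0.00396, g' = -0.6505 → ψ = 0.6102
Converged at ψ = 0.6102.

two-phase, V/F = 0.6102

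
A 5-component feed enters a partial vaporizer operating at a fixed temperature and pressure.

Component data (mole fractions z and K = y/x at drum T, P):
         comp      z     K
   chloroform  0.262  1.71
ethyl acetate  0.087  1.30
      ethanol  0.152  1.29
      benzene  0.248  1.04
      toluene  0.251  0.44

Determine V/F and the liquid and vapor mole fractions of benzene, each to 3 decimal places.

Rachford–Rice: g(V/F) = Σ zᵢ(Kᵢ−1)/(1+V/F(Kᵢ−1)) = 0.
Feasibility: ΣzᵢKᵢ = 1.126, Σzᵢ/Kᵢ = 1.147 — both > 1, two phases present.
Newton iteration, V/F⁰ = 0.5:
  V/F = 0.500: g = 0.0130, g' = -0.240 → V/F = 0.554
  V/F = 0.554: g = -0.0002, g' = -0.249 → V/F = 0.553
Converged at V/F = 0.553.
Compositions from xᵢ = zᵢ/(1+V/F(Kᵢ−1)), yᵢ = Kᵢxᵢ:
  chloroform: x = 0.188, y = 0.322
  ethyl acetate: x = 0.075, y = 0.097
  ethanol: x = 0.131, y = 0.169
  benzene: x = 0.243, y = 0.252
  toluene: x = 0.364, y = 0.160

V/F = 0.553, x_benzene = 0.243, y_benzene = 0.252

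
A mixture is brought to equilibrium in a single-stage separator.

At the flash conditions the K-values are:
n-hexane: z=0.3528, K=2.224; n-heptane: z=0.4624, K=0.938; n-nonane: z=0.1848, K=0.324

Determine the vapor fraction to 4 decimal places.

Rachford–Rice: g(ψ) = Σ zᵢ(Kᵢ−1)/(1+ψ(Kᵢ−1)) = 0.
Feasibility: ΣzᵢKᵢ = 1.2782, Σzᵢ/Kᵢ = 1.2220 — both > 1, two phases present.
Newton iteration, ψ⁰ = 0.37:
  ψ = 0.3700: g = 0.10129, g' = -0.4024 → ψ = 0.6217
  ψ = 0.6217: g = -0.00008, g' = -0.4236 → ψ = 0.6215
Converged at ψ = 0.6215.

ψ = 0.6215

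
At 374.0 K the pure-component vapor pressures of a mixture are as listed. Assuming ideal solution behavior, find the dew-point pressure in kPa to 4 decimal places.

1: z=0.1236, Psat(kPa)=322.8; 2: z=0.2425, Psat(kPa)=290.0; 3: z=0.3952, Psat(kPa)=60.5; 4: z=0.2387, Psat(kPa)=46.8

At the dew point ψ → 1, so Σzᵢ/Kᵢ = 1 with Kᵢ = Pᵢˢᵃᵗ/P ⇒ 1/P = Σzᵢ/Pᵢˢᵃᵗ.
1/P = 0.1236/322.8 + 0.2425/290.0 + 0.3952/60.5 + 0.2387/46.8 = 0.0128518 ⇒ P = 77.8103 kPa

Pdew = 77.8103 kPa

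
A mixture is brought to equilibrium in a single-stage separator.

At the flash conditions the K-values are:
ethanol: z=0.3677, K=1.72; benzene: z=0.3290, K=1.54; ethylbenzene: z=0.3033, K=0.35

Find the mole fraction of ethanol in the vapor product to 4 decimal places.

Material balance + equilibrium reduce to Σ zᵢ(Kᵢ−1)/(1+ψ(Kᵢ−1)) = 0.
Feasibility: ΣzᵢKᵢ = 1.2453, Σzᵢ/Kᵢ = 1.2940 — both > 1, two phases present.
Iterate (Newton) starting at ψ = 0.5:
  ψ = 0.5000: g = 0.04249, g' = -0.4438 → ψ = 0.5957
  ψ = 0.5957: g = -0.00204, g' = -0.4895 → ψ = 0.5916
Converged at ψ = 0.5916.
Compositions from xᵢ = zᵢ/(1+ψ(Kᵢ−1)), yᵢ = Kᵢxᵢ:
  ethanol: x = 0.2579, y = 0.4435
  benzene: x = 0.2493, y = 0.3840
  ethylbenzene: x = 0.4928, y = 0.1725

y_ethanol = 0.4435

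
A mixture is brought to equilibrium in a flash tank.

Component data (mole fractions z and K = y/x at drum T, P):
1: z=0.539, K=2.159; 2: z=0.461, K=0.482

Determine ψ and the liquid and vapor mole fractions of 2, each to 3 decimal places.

ψ = 0.643, x_2 = 0.691, y_2 = 0.333

Let ψ = V/F and solve Σ zᵢ(Kᵢ−1)/(1+ψ(Kᵢ−1)) = 0.
Feasibility: ΣzᵢKᵢ = 1.386, Σzᵢ/Kᵢ = 1.206 — both > 1, two phases present.
Newton iteration, ψ⁰ = 0.5:
  ψ = 0.500: g = 0.0732, g' = -0.515 → ψ = 0.642
  ψ = 0.642: g = 0.0004, g' = -0.516 → ψ = 0.643
Converged at ψ = 0.643.
Compositions from xᵢ = zᵢ/(1+ψ(Kᵢ−1)), yᵢ = Kᵢxᵢ:
  1: x = 0.309, y = 0.667
  2: x = 0.691, y = 0.333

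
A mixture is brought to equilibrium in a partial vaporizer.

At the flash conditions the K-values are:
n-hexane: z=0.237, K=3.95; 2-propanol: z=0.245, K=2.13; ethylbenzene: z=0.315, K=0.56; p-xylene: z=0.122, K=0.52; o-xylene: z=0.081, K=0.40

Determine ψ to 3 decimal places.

Material balance + equilibrium reduce to Σ zᵢ(Kᵢ−1)/(1+ψ(Kᵢ−1)) = 0.
Feasibility: ΣzᵢKᵢ = 1.730, Σzᵢ/Kᵢ = 1.175 — both > 1, two phases present.
Newton iteration, ψ⁰ = 0.37:
  ψ = 0.370: g = 0.2303, g' = -0.804 → ψ = 0.656
  ψ = 0.656: g = 0.0364, g' = -0.602 → ψ = 0.717
  ψ = 0.717: g = 0.0003, g' = -0.593 → ψ = 0.718
Converged at ψ = 0.718.

ψ = 0.718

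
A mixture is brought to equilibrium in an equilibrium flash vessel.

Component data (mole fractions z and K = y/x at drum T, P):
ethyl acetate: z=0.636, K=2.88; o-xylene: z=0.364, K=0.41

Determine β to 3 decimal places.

β = 0.884

Binary case is linear: z₁(K₁−1)(1+β(K₂−1)) + z₂(K₂−1)(1+β(K₁−1)) = 0
⇒ β = [z₁(K₁−1)+z₂(K₂−1)] / [−(K₁−1)(K₂−1)] = 0.9809/1.1092 = 0.884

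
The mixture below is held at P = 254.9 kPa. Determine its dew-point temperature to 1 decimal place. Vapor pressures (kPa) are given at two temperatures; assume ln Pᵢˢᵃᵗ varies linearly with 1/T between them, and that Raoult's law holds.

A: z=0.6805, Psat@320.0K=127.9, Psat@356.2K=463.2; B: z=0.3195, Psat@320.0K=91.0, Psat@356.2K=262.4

T = 343.8 K

Dew-point temperature: Σzᵢ·P/Pᵢˢᵃᵗ(T) = 1. Interpolate ln Pᵢˢᵃᵗ = aᵢ + bᵢ/T.
  T = 320.0 K: ΣzᵢP/Pᵢˢᵃᵗ = 2.2512
  T = 356.2 K: ΣzᵢP/Pᵢˢᵃᵗ = 0.6848
  T = 338.1 K: ΣzᵢP/Pᵢˢᵃᵗ = 1.2008
  T = 347.1 K: ΣzᵢP/Pᵢˢᵃᵗ = 0.9013
  T = 342.6 K: ΣzᵢP/Pᵢˢᵃᵗ = 1.0383
  T = 344.9 K: ΣzᵢP/Pᵢˢᵃᵗ = 0.9654
Interpolating between 342.6 K and 344.9 K gives T ≈ 343.8 K.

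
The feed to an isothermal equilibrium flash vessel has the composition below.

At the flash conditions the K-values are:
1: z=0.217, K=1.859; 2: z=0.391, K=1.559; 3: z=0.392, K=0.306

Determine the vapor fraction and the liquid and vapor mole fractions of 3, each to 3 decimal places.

Rachford–Rice: g(ψ) = Σ zᵢ(Kᵢ−1)/(1+ψ(Kᵢ−1)) = 0.
g(0) = ΣzᵢKᵢ − 1 = 0.133 and g(1) = 1 − Σzᵢ/Kᵢ = -0.649, so a root lies in (0, 1).
Newton iteration, ψ⁰ = 0.5:
  ψ = 0.500: g = -0.1154, g' = -0.596 → ψ = 0.306
  ψ = 0.306: g = -0.0113, g' = -0.494 → ψ = 0.283
Converged at ψ = 0.283.
Compositions from xᵢ = zᵢ/(1+ψ(Kᵢ−1)), yᵢ = Kᵢxᵢ:
  1: x = 0.175, y = 0.324
  2: x = 0.338, y = 0.526
  3: x = 0.488, y = 0.149

ψ = 0.283, x_3 = 0.488, y_3 = 0.149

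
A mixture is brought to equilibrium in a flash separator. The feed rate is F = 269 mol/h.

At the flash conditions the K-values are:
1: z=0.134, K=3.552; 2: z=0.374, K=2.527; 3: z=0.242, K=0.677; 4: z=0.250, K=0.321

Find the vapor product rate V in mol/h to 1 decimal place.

V = 179.3 mol/h

Material balance + equilibrium reduce to Σ zᵢ(Kᵢ−1)/(1+V/F(Kᵢ−1)) = 0.
g(0) = ΣzᵢKᵢ − 1 = 0.665 and g(1) = 1 − Σzᵢ/Kᵢ = -0.322, so a root lies in (0, 1).
Newton–Raphson from V/F = 0.5:
  V/F = 0.500: g = 0.1239, g' = -0.749 → V/F = 0.665
  V/F = 0.665: g = 0.0008, g' = -0.759 → V/F = 0.666
Converged at V/F = 0.666.
Then V = V/F·F = 0.6665·269 = 179.3 mol/h and L = F − V = 89.7 mol/h.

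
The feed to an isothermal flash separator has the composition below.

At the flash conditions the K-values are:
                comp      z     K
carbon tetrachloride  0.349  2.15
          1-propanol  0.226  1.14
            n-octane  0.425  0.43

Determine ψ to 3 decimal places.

ψ = 0.380

Material balance + equilibrium reduce to Σ zᵢ(Kᵢ−1)/(1+ψ(Kᵢ−1)) = 0.
Feasibility: ΣzᵢKᵢ = 1.191, Σzᵢ/Kᵢ = 1.349 — both > 1, two phases present.
Iterate (Newton) starting at ψ = 0.33:
  ψ = 0.330: g = 0.0228, g' = -0.456 → ψ = 0.380
Converged at ψ = 0.380.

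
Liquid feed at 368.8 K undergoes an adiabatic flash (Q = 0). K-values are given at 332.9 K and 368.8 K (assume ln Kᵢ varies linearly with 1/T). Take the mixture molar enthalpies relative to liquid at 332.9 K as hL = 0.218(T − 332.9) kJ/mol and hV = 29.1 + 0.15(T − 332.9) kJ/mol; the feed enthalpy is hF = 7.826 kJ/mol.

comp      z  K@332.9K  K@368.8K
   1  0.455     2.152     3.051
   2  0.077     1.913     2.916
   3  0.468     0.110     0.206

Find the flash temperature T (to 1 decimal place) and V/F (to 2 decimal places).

Adiabatic flash: solve Rachford–Rice at each trial T, then check hF = ψ·hV(T) + (1−ψ)·hL(T).
  T = 332.9 K: K = (2.152, 1.913, 0.110), RR gives ψ = 0.179, H_out = 5.195 kJ/mol
  T = 368.8 K: K = (3.051, 2.916, 0.206), RR gives ψ = 0.440, H_out = 19.545 kJ/mol
  T = 350.9 K: K = (2.587, 2.389, 0.153), RR gives ψ = 0.328, H_out = 13.056 kJ/mol
  T = 341.9 K: K = (2.365, 2.144, 0.130), RR gives ψ = 0.260, H_out = 9.379 kJ/mol
  T = 337.4 K: K = (2.257, 2.027, 0.120), RR gives ψ = 0.222, H_out = 7.366 kJ/mol
  T = 339.6 K: K = (2.310, 2.084, 0.125), RR gives ψ = 0.241, H_out = 8.367 kJ/mol
Linear interpolation between T = 337.4 (H_out = 7.366) and T = 339.6 (H_out = 8.367) on hF = 7.826 gives T ≈ 338.4 K, at which ψ = 0.23.

T = 338.4 K, V/F = 0.23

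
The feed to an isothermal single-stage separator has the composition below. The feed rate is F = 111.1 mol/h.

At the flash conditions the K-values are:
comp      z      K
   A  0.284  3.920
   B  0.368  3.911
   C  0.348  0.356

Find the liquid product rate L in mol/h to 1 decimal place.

L = 11.9 mol/h

Material balance + equilibrium reduce to Σ zᵢ(Kᵢ−1)/(1+V/F(Kᵢ−1)) = 0.
Feasibility: ΣzᵢKᵢ = 2.676, Σzᵢ/Kᵢ = 1.144 — both > 1, two phases present.
Newton–Raphson from V/F = 0.5:
  V/F = 0.500: g = 0.4428, g' = -1.231 → V/F = 0.860
  V/F = 0.860: g = 0.0401, g' = -1.175 → V/F = 0.894
  V/F = 0.894: g = -0.0009, g' = -1.227 → V/F = 0.893
Converged at V/F = 0.893.
Then V = V/F·F = 0.8930·111.1 = 99.2 mol/h and L = F − V = 11.9 mol/h.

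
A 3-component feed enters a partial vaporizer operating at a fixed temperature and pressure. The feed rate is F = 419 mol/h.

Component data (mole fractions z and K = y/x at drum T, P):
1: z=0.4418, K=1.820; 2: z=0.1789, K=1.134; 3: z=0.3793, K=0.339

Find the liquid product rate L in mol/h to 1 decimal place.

Material balance + equilibrium reduce to Σ zᵢ(Kᵢ−1)/(1+β(Kᵢ−1)) = 0.
g(0) = ΣzᵢKᵢ − 1 = 0.1355 and g(1) = 1 − Σzᵢ/Kᵢ = -0.5194, so a root lies in (0, 1).
Iterate (Newton) starting at β = 0.45:
  β = 0.4500: g = -0.06963, g' = -0.4971 → β = 0.3099
  β = 0.3099: g = -0.00344, g' = -0.4540 → β = 0.3024
Converged at β = 0.3024.
Then V = β·F = 0.3024·419 = 126.7 mol/h and L = F − V = 292.3 mol/h.

L = 292.3 mol/h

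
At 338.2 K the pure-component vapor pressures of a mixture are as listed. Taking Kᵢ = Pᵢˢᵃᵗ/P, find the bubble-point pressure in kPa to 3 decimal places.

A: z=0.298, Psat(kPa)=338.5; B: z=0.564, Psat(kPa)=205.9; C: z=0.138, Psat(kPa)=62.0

At the bubble point ψ → 0, so ΣzᵢKᵢ = 1 with Kᵢ = Pᵢˢᵃᵗ/P ⇒ P = ΣzᵢPᵢˢᵃᵗ.
P = 0.298·338.5 + 0.564·205.9 + 0.138·62.0 = 225.557 kPa

Pbub = 225.557 kPa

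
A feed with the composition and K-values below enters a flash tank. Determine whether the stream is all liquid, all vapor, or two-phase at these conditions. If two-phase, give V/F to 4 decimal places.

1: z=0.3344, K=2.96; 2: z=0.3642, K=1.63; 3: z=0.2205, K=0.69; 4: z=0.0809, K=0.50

all vapor

ΣzᵢKᵢ = 1.7761; Σzᵢ/Kᵢ = 0.8178.
Since Σzᵢ/Kᵢ < 1 the mixture is above its dew point — single vapor phase.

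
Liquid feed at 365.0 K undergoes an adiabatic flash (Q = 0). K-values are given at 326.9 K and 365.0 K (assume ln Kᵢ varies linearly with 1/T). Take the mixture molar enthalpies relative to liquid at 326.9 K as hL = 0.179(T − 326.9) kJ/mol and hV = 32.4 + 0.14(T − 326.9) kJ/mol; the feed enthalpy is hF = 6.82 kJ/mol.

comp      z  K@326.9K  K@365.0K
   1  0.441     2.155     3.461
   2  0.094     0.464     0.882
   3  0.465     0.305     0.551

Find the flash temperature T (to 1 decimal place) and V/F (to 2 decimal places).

Adiabatic flash: solve Rachford–Rice at each trial T, then check hF = ψ·hV(T) + (1−ψ)·hL(T).
  T = 326.9 K: K = (2.155, 0.464, 0.305), RR gives ψ = 0.175, H_out = 5.678 kJ/mol
  T = 365.0 K: K = (3.461, 0.882, 0.551), RR gives ψ = 0.852, H_out = 33.158 kJ/mol
  T = 345.9 K: K = (2.765, 0.651, 0.416), RR gives ψ = 0.487, H_out = 18.812 kJ/mol
  T = 336.4 K: K = (2.450, 0.552, 0.358), RR gives ψ = 0.336, H_out = 12.447 kJ/mol
  T = 331.6 K: K = (2.298, 0.506, 0.331), RR gives ψ = 0.257, H_out = 9.126 kJ/mol
  T = 329.2 K: K = (2.224, 0.484, 0.317), RR gives ψ = 0.216, H_out = 7.397 kJ/mol
Linear interpolation between T = 326.9 (H_out = 5.678) and T = 329.2 (H_out = 7.397) on hF = 6.82 gives T ≈ 328.4 K, at which ψ = 0.20.

T = 328.4 K, V/F = 0.20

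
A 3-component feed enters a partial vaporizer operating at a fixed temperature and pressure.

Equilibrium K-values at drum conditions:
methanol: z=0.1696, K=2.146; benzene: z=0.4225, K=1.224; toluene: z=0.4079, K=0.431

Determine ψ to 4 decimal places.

Rachford–Rice: g(ψ) = Σ zᵢ(Kᵢ−1)/(1+ψ(Kᵢ−1)) = 0.
g(0) = ΣzᵢKᵢ − 1 = 0.0569 and g(1) = 1 − Σzᵢ/Kᵢ = -0.3706, so a root lies in (0, 1).
Newton–Raphson from ψ = 0.7:
  ψ = 0.7000: g = -0.19607, g' = -0.4492 → ψ = 0.2635
  ψ = 0.2635: g = -0.03438, g' = -0.3331 → ψ = 0.1603
  ψ = 0.1603: g = 0.00018, g' = -0.3386 → ψ = 0.1608
Converged at ψ = 0.1608.

ψ = 0.1608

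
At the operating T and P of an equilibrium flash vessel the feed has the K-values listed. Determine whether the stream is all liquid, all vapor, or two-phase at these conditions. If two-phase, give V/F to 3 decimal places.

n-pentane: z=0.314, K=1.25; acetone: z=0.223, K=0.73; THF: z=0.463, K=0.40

ΣzᵢKᵢ = 0.740; Σzᵢ/Kᵢ = 1.714.
Since ΣzᵢKᵢ < 1 the mixture is below its bubble point — single liquid phase.

all liquid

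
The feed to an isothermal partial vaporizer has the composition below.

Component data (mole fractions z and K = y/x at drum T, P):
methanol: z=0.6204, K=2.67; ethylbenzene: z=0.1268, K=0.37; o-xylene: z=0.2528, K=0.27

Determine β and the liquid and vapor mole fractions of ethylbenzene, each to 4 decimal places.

β = 0.6600, x_ethylbenzene = 0.2170, y_ethylbenzene = 0.0803

Rachford–Rice: g(β) = Σ zᵢ(Kᵢ−1)/(1+β(Kᵢ−1)) = 0.
g(0) = ΣzᵢKᵢ − 1 = 0.7716 and g(1) = 1 − Σzᵢ/Kᵢ = -0.5114, so a root lies in (0, 1).
Newton iteration, β⁰ = 0.46:
  β = 0.4600: g = 0.19562, g' = -0.9586 → β = 0.6641
  β = 0.6641: g = -0.00427, g' = -1.0453 → β = 0.6600
Converged at β = 0.6600.
Compositions from xᵢ = zᵢ/(1+β(Kᵢ−1)), yᵢ = Kᵢxᵢ:
  methanol: x = 0.2951, y = 0.7880
  ethylbenzene: x = 0.2170, y = 0.0803
  o-xylene: x = 0.4878, y = 0.1317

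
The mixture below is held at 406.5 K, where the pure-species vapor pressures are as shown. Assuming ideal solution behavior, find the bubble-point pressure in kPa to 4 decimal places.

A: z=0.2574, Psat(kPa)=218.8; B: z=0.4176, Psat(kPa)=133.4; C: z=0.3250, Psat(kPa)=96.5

At the bubble point ψ → 0, so ΣzᵢKᵢ = 1 with Kᵢ = Pᵢˢᵃᵗ/P ⇒ P = ΣzᵢPᵢˢᵃᵗ.
P = 0.2574·218.8 + 0.4176·133.4 + 0.3250·96.5 = 143.3895 kPa

Pbub = 143.3895 kPa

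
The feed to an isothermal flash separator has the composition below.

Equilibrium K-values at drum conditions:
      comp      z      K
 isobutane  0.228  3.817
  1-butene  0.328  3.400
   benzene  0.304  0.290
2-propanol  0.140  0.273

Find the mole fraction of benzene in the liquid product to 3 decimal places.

Let ψ = V/F and solve Σ zᵢ(Kᵢ−1)/(1+ψ(Kᵢ−1)) = 0.
g(0) = ΣzᵢKᵢ − 1 = 1.112 and g(1) = 1 − Σzᵢ/Kᵢ = -0.717, so a root lies in (0, 1).
Newton iteration, ψ⁰ = 0.45:
  ψ = 0.450: g = 0.1933, g' = -1.283 → ψ = 0.601
  ψ = 0.601: g = 0.0040, g' = -1.266 → ψ = 0.604
Converged at ψ = 0.604.
Compositions from xᵢ = zᵢ/(1+ψ(Kᵢ−1)), yᵢ = Kᵢxᵢ:
  isobutane: x = 0.084, y = 0.322
  1-butene: x = 0.134, y = 0.455
  benzene: x = 0.532, y = 0.154
  2-propanol: x = 0.250, y = 0.068

x_benzene = 0.532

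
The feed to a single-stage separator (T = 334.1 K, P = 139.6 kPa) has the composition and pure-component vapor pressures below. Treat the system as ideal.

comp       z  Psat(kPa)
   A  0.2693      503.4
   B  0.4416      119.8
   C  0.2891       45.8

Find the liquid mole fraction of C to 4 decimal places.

Raoult's law: Kᵢ = Pᵢˢᵃᵗ/P = Pᵢˢᵃᵗ/139.6.
  K_A = 503.4/139.6 = 3.606017, K_B = 119.8/139.6 = 0.858166, K_C = 45.8/139.6 = 0.328080
Material balance + equilibrium reduce to Σ zᵢ(Kᵢ−1)/(1+V/F(Kᵢ−1)) = 0.
g(0) = ΣzᵢKᵢ − 1 = 0.4449 and g(1) = 1 − Σzᵢ/Kᵢ = -0.4705, so a root lies in (0, 1).
Iterate (Newton) starting at V/F = 0.5:
  V/F = 0.5000: g = -0.05521, g' = -0.6511 → V/F = 0.4152
  V/F = 0.4152: g = 0.00111, g' = -0.6830 → V/F = 0.4168
Converged at V/F = 0.4168.
Compositions from xᵢ = zᵢ/(1+V/F(Kᵢ−1)), yᵢ = Kᵢxᵢ:
  A: x = 0.1291, y = 0.4655
  B: x = 0.4693, y = 0.4028
  C: x = 0.4016, y = 0.1317

x_C = 0.4016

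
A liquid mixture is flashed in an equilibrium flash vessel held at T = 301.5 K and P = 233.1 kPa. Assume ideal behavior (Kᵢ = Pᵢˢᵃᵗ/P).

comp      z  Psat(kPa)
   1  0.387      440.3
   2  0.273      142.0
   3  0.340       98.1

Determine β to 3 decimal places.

β = 0.090

Raoult's law: Kᵢ = Pᵢˢᵃᵗ/P = Pᵢˢᵃᵗ/233.1.
  K_1 = 440.3/233.1 = 1.88889, K_2 = 142.0/233.1 = 0.60918, K_3 = 98.1/233.1 = 0.42085
Material balance + equilibrium reduce to Σ zᵢ(Kᵢ−1)/(1+β(Kᵢ−1)) = 0.
g(0) = ΣzᵢKᵢ − 1 = 0.040 and g(1) = 1 − Σzᵢ/Kᵢ = -0.461, so a root lies in (0, 1).
Newton–Raphson from β = 0.5:
  β = 0.500: g = -0.1716, g' = -0.437 → β = 0.107
  β = 0.107: g = -0.0072, g' = -0.430 → β = 0.090
Converged at β = 0.090.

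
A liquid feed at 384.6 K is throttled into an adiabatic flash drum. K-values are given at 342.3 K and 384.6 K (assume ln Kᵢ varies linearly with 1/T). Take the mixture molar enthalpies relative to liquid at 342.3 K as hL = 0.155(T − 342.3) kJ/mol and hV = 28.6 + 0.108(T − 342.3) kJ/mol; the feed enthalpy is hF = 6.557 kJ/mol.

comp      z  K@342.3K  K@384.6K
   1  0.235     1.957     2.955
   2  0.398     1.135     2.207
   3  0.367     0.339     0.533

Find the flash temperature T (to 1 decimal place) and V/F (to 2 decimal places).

Adiabatic flash: solve Rachford–Rice at each trial T, then check hF = ψ·hV(T) + (1−ψ)·hL(T).
  T = 342.3 K: K = (1.957, 1.135, 0.339), RR gives ψ = 0.096, H_out = 2.745 kJ/mol
  T = 384.6 K: K = (2.955, 2.207, 0.533), RR gives ψ = 1.000, H_out = 33.168 kJ/mol
  T = 363.5 K: K = (2.435, 1.615, 0.431), RR gives ψ = 0.685, H_out = 22.194 kJ/mol
  T = 352.9 K: K = (2.190, 1.361, 0.384), RR gives ψ = 0.434, H_out = 13.827 kJ/mol
  T = 347.6 K: K = (2.072, 1.245, 0.361), RR gives ψ = 0.278, H_out = 8.706 kJ/mol
  T = 345.0 K: K = (2.015, 1.190, 0.350), RR gives ψ = 0.192, H_out = 5.893 kJ/mol
  T = 346.3 K: K = (2.044, 1.217, 0.355), RR gives ψ = 0.236, H_out = 7.326 kJ/mol
Linear interpolation between T = 345.0 (H_out = 5.893) and T = 346.3 (H_out = 7.326) on hF = 6.557 gives T ≈ 345.6 K, at which ψ = 0.21.

T = 345.6 K, V/F = 0.21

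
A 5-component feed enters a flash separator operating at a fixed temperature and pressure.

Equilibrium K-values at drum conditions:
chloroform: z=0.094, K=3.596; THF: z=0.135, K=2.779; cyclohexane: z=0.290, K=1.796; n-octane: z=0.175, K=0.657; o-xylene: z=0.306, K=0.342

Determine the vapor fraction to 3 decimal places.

Let ψ = V/F and solve Σ zᵢ(Kᵢ−1)/(1+ψ(Kᵢ−1)) = 0.
Feasibility: ΣzᵢKᵢ = 1.454, Σzᵢ/Kᵢ = 1.397 — both > 1, two phases present.
Iterate (Newton) starting at ψ = 0.46:
  ψ = 0.460: g = 0.0522, g' = -0.661 → ψ = 0.539
Converged at ψ = 0.539.

ψ = 0.539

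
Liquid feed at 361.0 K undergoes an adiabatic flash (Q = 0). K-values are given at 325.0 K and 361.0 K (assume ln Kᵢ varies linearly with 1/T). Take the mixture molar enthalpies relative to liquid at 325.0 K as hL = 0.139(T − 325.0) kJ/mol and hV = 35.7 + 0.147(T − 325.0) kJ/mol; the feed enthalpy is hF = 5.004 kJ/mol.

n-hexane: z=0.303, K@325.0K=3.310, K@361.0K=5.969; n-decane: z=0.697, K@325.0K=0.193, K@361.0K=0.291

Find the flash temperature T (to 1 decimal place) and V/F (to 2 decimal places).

T = 330.5 K, V/F = 0.12

Adiabatic flash: solve Rachford–Rice at each trial T, then check hF = ψ·hV(T) + (1−ψ)·hL(T).
  T = 325.0 K: K = (3.310, 0.193), RR gives ψ = 0.074, H_out = 2.632 kJ/mol
  T = 361.0 K: K = (5.969, 0.291), RR gives ψ = 0.287, H_out = 15.336 kJ/mol
  T = 343.0 K: K = (4.514, 0.240), RR gives ψ = 0.200, H_out = 9.675 kJ/mol
  T = 334.0 K: K = (3.882, 0.216), RR gives ψ = 0.144, H_out = 6.418 kJ/mol
  T = 329.5 K: K = (3.588, 0.204), RR gives ψ = 0.111, H_out = 4.608 kJ/mol
  T = 331.8 K: K = (3.736, 0.210), RR gives ψ = 0.129, H_out = 5.551 kJ/mol
Linear interpolation between T = 329.5 (H_out = 4.608) and T = 331.8 (H_out = 5.551) on hF = 5.004 gives T ≈ 330.5 K, at which ψ = 0.12.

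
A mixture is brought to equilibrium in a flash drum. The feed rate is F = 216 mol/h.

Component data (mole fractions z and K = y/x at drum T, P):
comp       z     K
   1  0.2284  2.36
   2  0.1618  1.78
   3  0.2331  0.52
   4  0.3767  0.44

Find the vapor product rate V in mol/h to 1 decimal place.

Material balance + equilibrium reduce to Σ zᵢ(Kᵢ−1)/(1+ψ(Kᵢ−1)) = 0.
g(0) = ΣzᵢKᵢ − 1 = 0.1140 and g(1) = 1 − Σzᵢ/Kᵢ = -0.4921, so a root lies in (0, 1).
Iterate (Newton) starting at ψ = 0.58:
  ψ = 0.5800: g = -0.20694, g' = -0.5410 → ψ = 0.1975
  ψ = 0.1975: g = -0.00655, g' = -0.5513 → ψ = 0.1856
Converged at ψ = 0.1856.
Then V = ψ·F = 0.1856·216 = 40.1 mol/h and L = F − V = 175.9 mol/h.

V = 40.1 mol/h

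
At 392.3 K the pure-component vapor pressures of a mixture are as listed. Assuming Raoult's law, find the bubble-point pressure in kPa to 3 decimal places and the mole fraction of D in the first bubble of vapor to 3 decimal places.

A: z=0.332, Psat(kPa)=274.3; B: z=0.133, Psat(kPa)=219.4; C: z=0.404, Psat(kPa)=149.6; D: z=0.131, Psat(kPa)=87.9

At the bubble point ψ → 0, so ΣzᵢKᵢ = 1 with Kᵢ = Pᵢˢᵃᵗ/P ⇒ P = ΣzᵢPᵢˢᵃᵗ.
P = 0.332·274.3 + 0.133·219.4 + 0.404·149.6 + 0.131·87.9 = 192.201 kPa
yᵢ = zᵢPᵢˢᵃᵗ/P ⇒ y_D = 0.131·87.9/192.201 = 0.060

Pbub = 192.201 kPa, y_D = 0.060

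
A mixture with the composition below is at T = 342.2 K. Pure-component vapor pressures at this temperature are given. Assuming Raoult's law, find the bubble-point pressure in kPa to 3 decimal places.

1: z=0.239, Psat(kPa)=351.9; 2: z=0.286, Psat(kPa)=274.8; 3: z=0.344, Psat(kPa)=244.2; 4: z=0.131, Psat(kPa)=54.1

Pbub = 253.789 kPa

At the bubble point ψ → 0, so ΣzᵢKᵢ = 1 with Kᵢ = Pᵢˢᵃᵗ/P ⇒ P = ΣzᵢPᵢˢᵃᵗ.
P = 0.239·351.9 + 0.286·274.8 + 0.344·244.2 + 0.131·54.1 = 253.789 kPa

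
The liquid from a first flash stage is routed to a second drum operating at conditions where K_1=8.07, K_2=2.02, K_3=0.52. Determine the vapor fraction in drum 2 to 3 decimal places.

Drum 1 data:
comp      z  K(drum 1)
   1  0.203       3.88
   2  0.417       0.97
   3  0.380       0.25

V/F (drum 2) = 0.820

Drum 1:
Let ψ₁ = V/F and solve Σ zᵢ(Kᵢ−1)/(1+ψ₁(Kᵢ−1)) = 0.
Check two-phase: ΣzᵢKᵢ = 1.287 > 1 and Σzᵢ/Kᵢ = 2.002 > 1, so g(0) = 0.287 > 0 and g(1) = -1.002 < 0.
Iterate (Newton) starting at ψ₁ = 0.5:
  ψ₁ = 0.500: g = -0.2291, g' = -0.830 → ψ₁ = 0.224
Converged at ψ₁ = 0.224.
Drum-1 compositions:
  1: x = 0.123, y = 0.479
  2: x = 0.420, y = 0.407
  3: x = 0.457, y = 0.114
Drum-2 feed = drum-1 liquid: z₂ = (0.1233, 0.4198, 0.4568).
Drum 2:
Rachford–Rice: g(ψ₂) = Σ zᵢ(Kᵢ−1)/(1+ψ₂(Kᵢ−1)) = 0.
Feasibility: ΣzᵢKᵢ = 2.081, Σzᵢ/Kᵢ = 1.102 — both > 1, two phases present.
Newton–Raphson from ψ₂ = 0.42:
  ψ₂ = 0.420: g = 0.2448, g' = -0.770 → ψ₂ = 0.738
  ψ₂ = 0.738: g = 0.0451, g' = -0.554 → ψ₂ = 0.819
  ψ₂ = 0.819: g = 0.0003, g' = -0.549 → ψ₂ = 0.820
Converged at ψ₂ = 0.820.
  1: x = 0.018, y = 0.146
  2: x = 0.229, y = 0.462
  3: x = 0.753, y = 0.392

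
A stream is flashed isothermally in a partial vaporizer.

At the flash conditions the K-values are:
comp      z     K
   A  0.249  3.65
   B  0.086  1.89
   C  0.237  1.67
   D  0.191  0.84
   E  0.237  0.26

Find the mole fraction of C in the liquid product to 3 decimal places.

Let β = V/F and solve Σ zᵢ(Kᵢ−1)/(1+β(Kᵢ−1)) = 0.
Feasibility: ΣzᵢKᵢ = 1.689, Σzᵢ/Kᵢ = 1.395 — both > 1, two phases present.
Newton iteration, β⁰ = 0.5:
  β = 0.500: g = 0.1441, g' = -0.749 → β = 0.693
  β = 0.693: g = -0.0056, g' = -0.845 → β = 0.686
Converged at β = 0.686.
Compositions from xᵢ = zᵢ/(1+β(Kᵢ−1)), yᵢ = Kᵢxᵢ:
  A: x = 0.088, y = 0.323
  B: x = 0.053, y = 0.101
  C: x = 0.162, y = 0.271
  D: x = 0.215, y = 0.180
  E: x = 0.481, y = 0.125

x_C = 0.162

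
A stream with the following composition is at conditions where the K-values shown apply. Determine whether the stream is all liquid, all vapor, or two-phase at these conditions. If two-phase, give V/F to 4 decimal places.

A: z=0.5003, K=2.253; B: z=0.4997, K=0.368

ΣzᵢKᵢ = 1.3111; Σzᵢ/Kᵢ = 1.5799.
Both exceed 1, so a two-phase solution exists.
Let ψ = V/F and solve Σ zᵢ(Kᵢ−1)/(1+ψ(Kᵢ−1)) = 0.
Binary case is linear: z₁(K₁−1)(1+ψ(K₂−1)) + z₂(K₂−1)(1+ψ(K₁−1)) = 0
⇒ ψ = [z₁(K₁−1)+z₂(K₂−1)] / [−(K₁−1)(K₂−1)] = 0.31107/0.79190 = 0.3928

two-phase, V/F = 0.3928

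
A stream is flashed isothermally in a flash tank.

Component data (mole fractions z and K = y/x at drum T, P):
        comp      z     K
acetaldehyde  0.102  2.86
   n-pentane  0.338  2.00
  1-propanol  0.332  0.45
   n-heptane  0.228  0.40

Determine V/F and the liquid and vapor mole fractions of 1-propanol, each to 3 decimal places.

Rachford–Rice: g(V/F) = Σ zᵢ(Kᵢ−1)/(1+V/F(Kᵢ−1)) = 0.
Check two-phase: ΣzᵢKᵢ = 1.208 > 1 and Σzᵢ/Kᵢ = 1.512 > 1, so g(0) = 0.208 > 0 and g(1) = -0.512 < 0.
Iterate (Newton) starting at V/F = 0.57:
  V/F = 0.570: g = -0.1665, g' = -0.623 → V/F = 0.303
  V/F = 0.303: g = -0.0054, g' = -0.611 → V/F = 0.294
Converged at V/F = 0.294.
Compositions from xᵢ = zᵢ/(1+V/F(Kᵢ−1)), yᵢ = Kᵢxᵢ:
  acetaldehyde: x = 0.066, y = 0.189
  n-pentane: x = 0.261, y = 0.522
  1-propanol: x = 0.396, y = 0.178
  n-heptane: x = 0.277, y = 0.111

V/F = 0.294, x_1-propanol = 0.396, y_1-propanol = 0.178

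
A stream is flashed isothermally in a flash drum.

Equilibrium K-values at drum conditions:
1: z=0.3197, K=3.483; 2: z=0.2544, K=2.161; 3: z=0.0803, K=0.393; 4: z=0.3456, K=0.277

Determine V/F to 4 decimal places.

Rachford–Rice: g(V/F) = Σ zᵢ(Kᵢ−1)/(1+V/F(Kᵢ−1)) = 0.
Check two-phase: ΣzᵢKᵢ = 1.7906 > 1 and Σzᵢ/Kᵢ = 1.6615 > 1, so g(0) = 0.7906 > 0 and g(1) = -0.6615 < 0.
Iterate (Newton) starting at V/F = 0.5:
  V/F = 0.5000: g = 0.07970, g' = -1.0337 → V/F = 0.5771
  V/F = 0.5771: g = -0.00066, g' = -1.0580 → V/F = 0.5765
Converged at V/F = 0.5765.

V/F = 0.5765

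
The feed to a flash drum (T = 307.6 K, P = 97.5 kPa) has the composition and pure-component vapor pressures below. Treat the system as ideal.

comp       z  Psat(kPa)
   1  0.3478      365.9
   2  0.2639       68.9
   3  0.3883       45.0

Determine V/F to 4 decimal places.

V/F = 0.5375

Raoult's law: Kᵢ = Pᵢˢᵃᵗ/P = Pᵢˢᵃᵗ/97.5.
  K_1 = 365.9/97.5 = 3.752821, K_2 = 68.9/97.5 = 0.706667, K_3 = 45.0/97.5 = 0.461538
Iterate (Newton) starting at V/F = 0.5:
  V/F = 0.5000: g = 0.02606, g' = -0.7087 → V/F = 0.5368
  V/F = 0.5368: g = 0.00047, g' = -0.6841 → V/F = 0.5375
Converged at V/F = 0.5375.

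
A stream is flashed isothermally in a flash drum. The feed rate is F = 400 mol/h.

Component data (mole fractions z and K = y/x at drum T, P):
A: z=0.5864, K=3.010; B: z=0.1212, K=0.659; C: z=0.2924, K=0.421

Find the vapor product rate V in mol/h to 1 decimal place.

V = 363.4 mol/h

Rachford–Rice: g(V/F) = Σ zᵢ(Kᵢ−1)/(1+V/F(Kᵢ−1)) = 0.
Check two-phase: ΣzᵢKᵢ = 1.9680 > 1 and Σzᵢ/Kᵢ = 1.0733 > 1, so g(0) = 0.9680 > 0 and g(1) = -0.0733 < 0.
Newton–Raphson from V/F = 0.5:
  V/F = 0.5000: g = 0.29976, g' = -0.8040 → V/F = 0.8728
  V/F = 0.8728: g = 0.02680, g' = -0.7415 → V/F = 0.9090
  V/F = 0.9090: g = -0.00037, g' = -0.7629 → V/F = 0.9085
Converged at V/F = 0.9085.
Then V = V/F·F = 0.9085·400 = 363.4 mol/h and L = F − V = 36.6 mol/h.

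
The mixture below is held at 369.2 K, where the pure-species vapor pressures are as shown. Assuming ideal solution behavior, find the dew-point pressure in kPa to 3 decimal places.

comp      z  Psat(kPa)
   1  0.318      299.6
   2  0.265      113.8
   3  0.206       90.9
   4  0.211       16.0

At the dew point ψ → 1, so Σzᵢ/Kᵢ = 1 with Kᵢ = Pᵢˢᵃᵗ/P ⇒ 1/P = Σzᵢ/Pᵢˢᵃᵗ.
1/P = 0.318/299.6 + 0.265/113.8 + 0.206/90.9 + 0.211/16.0 = 0.018844 ⇒ P = 53.068 kPa

Pdew = 53.068 kPa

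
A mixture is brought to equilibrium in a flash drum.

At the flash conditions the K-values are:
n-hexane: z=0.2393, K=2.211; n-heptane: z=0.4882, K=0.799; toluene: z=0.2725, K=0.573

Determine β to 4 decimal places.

β = 0.2125

Let β = V/F and solve Σ zᵢ(Kᵢ−1)/(1+β(Kᵢ−1)) = 0.
Check two-phase: ΣzᵢKᵢ = 1.0753 > 1 and Σzᵢ/Kᵢ = 1.1948 > 1, so g(0) = 0.0753 > 0 and g(1) = -0.1948 < 0.
Iterate (Newton) starting at β = 0.5:
  β = 0.5000: g = -0.07654, g' = -0.2408 → β = 0.1822
  β = 0.1822: g = 0.00937, g' = -0.3152 → β = 0.2119
  β = 0.2119: g = 0.00017, g' = -0.3038 → β = 0.2125
Converged at β = 0.2125.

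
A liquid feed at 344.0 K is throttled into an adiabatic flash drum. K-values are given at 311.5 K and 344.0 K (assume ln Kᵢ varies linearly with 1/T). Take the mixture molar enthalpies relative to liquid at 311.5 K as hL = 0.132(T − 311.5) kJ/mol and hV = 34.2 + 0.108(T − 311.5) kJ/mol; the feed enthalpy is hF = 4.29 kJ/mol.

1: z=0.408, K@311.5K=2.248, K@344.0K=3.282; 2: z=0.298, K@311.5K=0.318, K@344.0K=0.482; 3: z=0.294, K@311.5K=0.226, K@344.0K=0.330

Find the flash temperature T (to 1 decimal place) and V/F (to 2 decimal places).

Adiabatic flash: solve Rachford–Rice at each trial T, then check hF = ψ·hV(T) + (1−ψ)·hL(T).
  T = 311.5 K: K = (2.248, 0.318, 0.226), RR gives ψ = 0.086, H_out = 2.947 kJ/mol
  T = 344.0 K: K = (3.282, 0.482, 0.330), RR gives ψ = 0.424, H_out = 18.469 kJ/mol
  T = 327.8 K: K = (2.743, 0.396, 0.276), RR gives ψ = 0.274, H_out = 11.415 kJ/mol
  T = 319.6 K: K = (2.488, 0.356, 0.250), RR gives ψ = 0.187, H_out = 7.436 kJ/mol
  T = 315.6 K: K = (2.368, 0.337, 0.238), RR gives ψ = 0.140, H_out = 5.308 kJ/mol
  T = 313.6 K: K = (2.309, 0.328, 0.232), RR gives ψ = 0.114, H_out = 4.182 kJ/mol
Linear interpolation between T = 313.6 (H_out = 4.182) and T = 315.6 (H_out = 5.308) on hF = 4.29 gives T ≈ 313.8 K, at which ψ = 0.12.

T = 313.8 K, V/F = 0.12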